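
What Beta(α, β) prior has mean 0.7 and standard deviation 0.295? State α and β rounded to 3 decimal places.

α = 0.989, β = 0.424

Variance = 0.295² = 0.087025. The moment-matching identity α+β = μ(1−μ)/Var − 1 gives
α+β = 0.21/0.087025 − 1 = 1.4131, so α = μ·1.4131 = 0.989 and β = (1−μ)·1.4131 = 0.424.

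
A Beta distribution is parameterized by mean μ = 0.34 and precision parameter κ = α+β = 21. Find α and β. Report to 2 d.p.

α = 7.14, β = 13.86

Split κ in proportion μ : (1−μ): α = 0.34·21 = 7.14, β = 21 − 7.14 = 13.86.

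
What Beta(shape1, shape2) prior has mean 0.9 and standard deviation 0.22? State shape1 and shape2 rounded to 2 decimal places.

σ² = 0.22² = 0.0484.
With s = shape1+shape2, Var = μ(1−μ)/(s+1), so s+1 = (0.9×0.1)/0.0484 = 1.8595 and s = 0.8595.
shape1 = μs = 0.77, shape2 = (1−μ)s = 0.09.

shape1 = 0.77, shape2 = 0.09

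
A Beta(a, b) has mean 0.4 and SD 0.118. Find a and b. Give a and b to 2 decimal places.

First σ² = 0.013924. Setting a = μn, b = (1−μ)n with n = a+b,
μ(1−μ)/(n+1) = 0.013924 ⇒ n+1 = 0.24/0.013924 = 17.2364 ⇒ n = 16.2364.
Hence a = 0.4×16.2364 = 6.49, b = 0.6×16.2364 = 9.74.

a = 6.49, b = 9.74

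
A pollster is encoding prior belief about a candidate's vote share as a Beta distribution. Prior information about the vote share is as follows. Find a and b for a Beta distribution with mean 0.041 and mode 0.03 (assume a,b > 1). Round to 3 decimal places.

a = 3.504, b = 81.951

Let s = a+b. Mean gives a = μs = 0.041s; mode gives (a−1)/(s−2) = 0.03.
Substituting: 0.041s − 1 = 0.03(s−2) = 0.03s − 0.06, so 0.011s = 0.94 and s = 85.4545.
Then a = 0.041×85.4545 = 3.504 and b = s−a = 81.951.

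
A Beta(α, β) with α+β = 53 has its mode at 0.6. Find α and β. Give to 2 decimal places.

α = 31.60, β = 21.40

Since the density peak of Beta(α,β) is at (α−1)/(α+β−2),
α = 1 + 0.6(53−2) = 31.60 and β = 53 − 31.60 = 21.40.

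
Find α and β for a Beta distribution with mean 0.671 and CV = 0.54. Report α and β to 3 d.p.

α = 0.457, β = 0.224

σ = CV·μ = 0.54×0.671 = 0.36234, so σ² = 0.131290.
s+1 = μ(1−μ)/σ² = 0.220759/0.131290 = 1.6815, so s = α+β = 0.6815.
α = μs = 0.457, β = (1−μ)s = 0.224.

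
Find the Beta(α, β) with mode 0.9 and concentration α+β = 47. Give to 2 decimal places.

For α,β>1 the mode is (α−1)/(α+β−2), so α = mode·(κ−2)+1 = 0.9×45+1 = 41.50.
And β = (1−mode)·(κ−2)+1 = 0.1×45+1 = 5.50.

α = 41.50, β = 5.50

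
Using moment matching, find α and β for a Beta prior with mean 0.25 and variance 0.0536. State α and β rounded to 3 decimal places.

α = 0.625, β = 1.874

By moment matching, α+β = μ(1−μ)/σ² − 1 = (0.25·0.75)/0.0536 − 1 = 3.4981 − 1 = 2.4981.
Since α/(α+β) = μ, α = 0.25·2.4981 = 0.625 and β = 0.75·2.4981 = 1.874.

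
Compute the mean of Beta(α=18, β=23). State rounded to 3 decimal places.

0.439

The Beta mean is α/(α+β) = 18/(18+23) = 0.439.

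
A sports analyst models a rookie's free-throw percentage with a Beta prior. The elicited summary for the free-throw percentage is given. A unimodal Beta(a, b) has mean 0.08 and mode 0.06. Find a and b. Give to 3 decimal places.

a = 3.520, b = 40.480

With s = a+b: μ = a/s and mode = (a−1)/(s−2). Eliminating a = μs,
μs − 1 = m(s−2) ⇒ s(μ−m) = 1−2m ⇒ s = 0.88/0.02 = 44.0000.
So a = μs = 3.520, b = (1−μ)s = 40.480.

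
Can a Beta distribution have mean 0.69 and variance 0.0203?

A Beta with mean μ has variance μ(1−μ)/(α+β+1) < μ(1−μ).
Here μ(1−μ) = 0.69×0.31 = 0.2139, and 0.0203 < 0.2139.

Yes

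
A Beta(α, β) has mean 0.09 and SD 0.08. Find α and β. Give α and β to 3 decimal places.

Variance = 0.08² = 0.0064. The moment-matching identity α+β = μ(1−μ)/Var − 1 gives
α+β = 0.0819/0.0064 − 1 = 11.7969, so α = μ·11.7969 = 1.062 and β = (1−μ)·11.7969 = 10.735.

α = 1.062, β = 10.735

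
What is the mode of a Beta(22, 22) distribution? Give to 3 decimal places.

0.500

The density x^(α−1)(1−x)^(β−1) is maximised at (α−1)/(α+β−2) = 21/42 = 0.500.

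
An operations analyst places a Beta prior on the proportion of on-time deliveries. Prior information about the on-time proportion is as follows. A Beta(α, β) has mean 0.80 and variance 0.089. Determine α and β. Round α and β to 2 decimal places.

Write ν = α+β; then α = μν and Var = μ(1−μ)/(ν+1).
ν = μ(1−μ)/Var − 1 = 0.1600/0.089 − 1 = 0.7978.
α = 0.80·0.7978 = 0.64, β = 0.20·0.7978 = 0.16.

α = 0.64, β = 0.16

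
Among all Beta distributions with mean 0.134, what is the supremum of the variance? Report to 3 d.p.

0.116

Var = μ(1−μ)/(α+β+1), which approaches μ(1−μ) as α+β → 0.
So the supremum is μ(1−μ) = 0.134×0.866 = 0.116.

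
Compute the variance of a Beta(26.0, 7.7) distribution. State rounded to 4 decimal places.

0.0051

μ = 26.0/33.7 = 0.771513; Var = μ(1−μ)/(α+β+1) = 0.1762805/34.7 = 0.0051.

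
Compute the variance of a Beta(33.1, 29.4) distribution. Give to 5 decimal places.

0.00392

α+β = 62.5 and αβ = 973.14, so Var = αβ/[(α+β)²(α+β+1)] = 973.14/248046.875 = 0.00392.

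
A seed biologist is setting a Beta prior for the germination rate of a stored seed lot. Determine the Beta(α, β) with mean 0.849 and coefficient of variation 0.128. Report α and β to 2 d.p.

Var = (CV·μ)² = (0.128×0.849)² = 0.011810.
α+β = μ(1−μ)/Var − 1 = 0.128199/0.011810 − 1 = 9.8555.
Thus α = 0.849·9.8555 = 8.37 and β = 0.151·9.8555 = 1.49.

α = 8.37, β = 1.49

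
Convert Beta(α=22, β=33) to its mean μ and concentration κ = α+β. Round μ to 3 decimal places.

μ = 0.400, κ = 55

κ = α+β = 22+33 = 55; μ = α/κ = 22/55 = 0.400.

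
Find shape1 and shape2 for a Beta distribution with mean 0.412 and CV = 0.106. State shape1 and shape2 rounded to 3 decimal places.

shape1 = 51.920, shape2 = 74.099

Var = (CV·μ)² = (0.106×0.412)² = 0.001907.
shape1+shape2 = μ(1−μ)/Var − 1 = 0.242256/0.001907 − 1 = 126.0189.
Thus shape1 = 0.412·126.0189 = 51.920 and shape2 = 0.588·126.0189 = 74.099.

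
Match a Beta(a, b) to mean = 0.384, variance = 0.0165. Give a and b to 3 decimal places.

a = 5.121, b = 8.215

Write ν = a+b; then a = μν and Var = μ(1−μ)/(ν+1).
ν = μ(1−μ)/Var − 1 = 0.236544/0.0165 − 1 = 13.3360.
a = 0.384·13.3360 = 5.121, b = 0.616·13.3360 = 8.215.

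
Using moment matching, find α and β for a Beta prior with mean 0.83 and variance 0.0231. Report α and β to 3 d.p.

Write ν = α+β; then α = μν and Var = μ(1−μ)/(ν+1).
ν = μ(1−μ)/Var − 1 = 0.1411/0.0231 − 1 = 5.1082.
α = 0.83·5.1082 = 4.240, β = 0.17·5.1082 = 0.868.

α = 4.240, β = 0.868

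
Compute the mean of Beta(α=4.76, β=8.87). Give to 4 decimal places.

0.3492

E[X] = α/(α+β) = 4.76/13.63 = 0.3492.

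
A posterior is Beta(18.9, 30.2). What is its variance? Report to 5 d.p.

0.00473

α+β = 49.1 and αβ = 570.78, so Var = αβ/[(α+β)²(α+β+1)] = 570.78/120781.581 = 0.00473.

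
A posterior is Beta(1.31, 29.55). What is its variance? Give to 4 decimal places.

μ = 1.31/30.86 = 0.042450; Var = μ(1−μ)/(α+β+1) = 0.0406478/31.86 = 0.0013.

0.0013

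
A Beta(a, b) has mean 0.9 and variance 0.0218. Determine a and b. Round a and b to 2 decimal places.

a = 2.82, b = 0.31

Let s = a+b. The Beta variance is μ(1−μ)/(s+1).
So s+1 = μ(1−μ)/σ² = (0.9×0.1)/0.0218 = 0.09/0.0218 = 4.1284, giving s = 3.1284.
Then a = μs = 0.9×3.1284 = 2.82 and b = (1−μ)s = 0.1×3.1284 = 0.31.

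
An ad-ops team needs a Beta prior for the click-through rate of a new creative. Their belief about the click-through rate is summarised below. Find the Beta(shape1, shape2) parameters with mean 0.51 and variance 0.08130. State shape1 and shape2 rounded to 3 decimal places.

shape1 = 1.058, shape2 = 1.016

Let s = shape1+shape2. The Beta variance is μ(1−μ)/(s+1).
So s+1 = μ(1−μ)/σ² = (0.51×0.49)/0.08130 = 0.2499/0.08130 = 3.0738, giving s = 2.0738.
Then shape1 = μs = 0.51×2.0738 = 1.058 and shape2 = (1−μ)s = 0.49×2.0738 = 1.016.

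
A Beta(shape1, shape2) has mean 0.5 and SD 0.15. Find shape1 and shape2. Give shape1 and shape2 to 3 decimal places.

σ² = 0.15² = 0.0225.
With s = shape1+shape2, Var = μ(1−μ)/(s+1), so s+1 = (0.5×0.5)/0.0225 = 11.1111 and s = 10.1111.
shape1 = μs = 5.056, shape2 = (1−μ)s = 5.056.

shape1 = 5.056, shape2 = 5.056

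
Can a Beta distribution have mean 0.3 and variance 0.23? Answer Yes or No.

No

For any Beta, Var(X) < E[X]·(1−E[X]).
Here μ(1−μ) = 0.3×0.7 = 0.21, and 0.23 ≥ 0.21.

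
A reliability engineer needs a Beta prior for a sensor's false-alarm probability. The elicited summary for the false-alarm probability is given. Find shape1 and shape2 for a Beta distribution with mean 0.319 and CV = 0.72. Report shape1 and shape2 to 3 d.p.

σ = CV·μ = 0.72×0.319 = 0.22968, so σ² = 0.052753.
s+1 = μ(1−μ)/σ² = 0.217239/0.052753 = 4.1180, so s = shape1+shape2 = 3.1180.
shape1 = μs = 0.995, shape2 = (1−μ)s = 2.123.

shape1 = 0.995, shape2 = 2.123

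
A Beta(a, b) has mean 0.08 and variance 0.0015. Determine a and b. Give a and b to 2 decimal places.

Let s = a+b. The Beta variance is μ(1−μ)/(s+1).
So s+1 = μ(1−μ)/σ² = (0.08×0.92)/0.0015 = 0.0736/0.0015 = 49.0667, giving s = 48.0667.
Then a = μs = 0.08×48.0667 = 3.85 and b = (1−μ)s = 0.92×48.0667 = 44.22.

a = 3.85, b = 44.22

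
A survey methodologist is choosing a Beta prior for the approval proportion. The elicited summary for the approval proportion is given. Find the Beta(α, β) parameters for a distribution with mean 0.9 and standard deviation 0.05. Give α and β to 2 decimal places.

σ² = 0.05² = 0.0025.
With s = α+β, Var = μ(1−μ)/(s+1), so s+1 = (0.9×0.1)/0.0025 = 36.0000 and s = 35.0000.
α = μs = 31.50, β = (1−μ)s = 3.50.

α = 31.50, β = 3.50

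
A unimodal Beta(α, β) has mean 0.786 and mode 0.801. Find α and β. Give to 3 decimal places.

α = 31.545, β = 8.589

Let s = α+β. Mean gives α = μs = 0.786s; mode gives (α−1)/(s−2) = 0.801.
Substituting: 0.786s − 1 = 0.801(s−2) = 0.801s − 1.602, so -0.015s = -0.602 and s = 40.1333.
Then α = 0.786×40.1333 = 31.545 and β = s−α = 8.589.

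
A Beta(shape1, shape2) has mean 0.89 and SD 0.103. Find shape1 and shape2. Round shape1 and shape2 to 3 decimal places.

shape1 = 7.323, shape2 = 0.905

Variance = 0.103² = 0.010609. The moment-matching identity shape1+shape2 = μ(1−μ)/Var − 1 gives
shape1+shape2 = 0.0979/0.010609 − 1 = 8.2280, so shape1 = μ·8.2280 = 7.323 and shape2 = (1−μ)·8.2280 = 0.905.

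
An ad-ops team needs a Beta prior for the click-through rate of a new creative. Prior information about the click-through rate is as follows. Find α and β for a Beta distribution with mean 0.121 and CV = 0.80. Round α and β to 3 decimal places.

Var = (CV·μ)² = (0.80×0.121)² = 0.009370.
α+β = μ(1−μ)/Var − 1 = 0.106359/0.009370 − 1 = 10.3507.
Thus α = 0.121·10.3507 = 1.252 and β = 0.879·10.3507 = 9.098.

α = 1.252, β = 9.098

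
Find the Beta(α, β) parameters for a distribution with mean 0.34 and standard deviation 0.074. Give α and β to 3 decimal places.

First σ² = 0.005476. Setting α = μn, β = (1−μ)n with n = α+β,
μ(1−μ)/(n+1) = 0.005476 ⇒ n+1 = 0.2244/0.005476 = 40.9788 ⇒ n = 39.9788.
Hence α = 0.34×39.9788 = 13.593, β = 0.66×39.9788 = 26.386.

α = 13.593, β = 26.386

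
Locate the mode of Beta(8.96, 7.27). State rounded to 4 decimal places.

With α,β > 1, mode = (α−1)/(α+β−2) = 7.96/14.23 = 0.5594.

0.5594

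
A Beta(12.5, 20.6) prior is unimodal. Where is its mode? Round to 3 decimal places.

The density x^(α−1)(1−x)^(β−1) is maximised at (α−1)/(α+β−2) = 11.5/31.1 = 0.370.

0.370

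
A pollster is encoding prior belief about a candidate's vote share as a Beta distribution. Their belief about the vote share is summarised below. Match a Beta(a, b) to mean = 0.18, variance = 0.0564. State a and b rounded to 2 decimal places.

Let s = a+b. The Beta variance is μ(1−μ)/(s+1).
So s+1 = μ(1−μ)/σ² = (0.18×0.82)/0.0564 = 0.1476/0.0564 = 2.6170, giving s = 1.6170.
Then a = μs = 0.18×1.6170 = 0.29 and b = (1−μ)s = 0.82×1.6170 = 1.33.

a = 0.29, b = 1.33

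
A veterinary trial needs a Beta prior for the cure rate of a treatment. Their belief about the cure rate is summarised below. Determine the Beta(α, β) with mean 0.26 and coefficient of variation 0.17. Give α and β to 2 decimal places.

Var = (CV·μ)² = (0.17×0.26)² = 0.001954.
α+β = μ(1−μ)/Var − 1 = 0.1924/0.001954 − 1 = 97.4828.
Thus α = 0.26·97.4828 = 25.35 and β = 0.74·97.4828 = 72.14.

α = 25.35, β = 72.14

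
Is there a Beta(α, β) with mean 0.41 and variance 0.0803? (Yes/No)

For any Beta, Var(X) < E[X]·(1−E[X]).
Here μ(1−μ) = 0.41×0.59 = 0.2419, and 0.0803 < 0.2419.

Yes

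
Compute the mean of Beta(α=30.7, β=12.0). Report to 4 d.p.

0.7190

The Beta mean is α/(α+β) = 30.7/(30.7+12.0) = 0.7190.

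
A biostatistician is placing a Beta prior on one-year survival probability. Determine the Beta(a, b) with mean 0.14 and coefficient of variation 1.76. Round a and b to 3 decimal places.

a = 0.138, b = 0.845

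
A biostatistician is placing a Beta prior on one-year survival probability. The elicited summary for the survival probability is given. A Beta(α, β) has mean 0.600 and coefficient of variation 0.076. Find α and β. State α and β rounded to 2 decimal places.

Var = (CV·μ)² = (0.076×0.600)² = 0.002079.
α+β = μ(1−μ)/Var − 1 = 0.240000/0.002079 − 1 = 114.4201.
Thus α = 0.600·114.4201 = 68.65 and β = 0.400·114.4201 = 45.77.

α = 68.65, β = 45.77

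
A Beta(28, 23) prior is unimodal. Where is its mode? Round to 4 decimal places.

0.5510

The density x^(α−1)(1−x)^(β−1) is maximised at (α−1)/(α+β−2) = 27/49 = 0.5510.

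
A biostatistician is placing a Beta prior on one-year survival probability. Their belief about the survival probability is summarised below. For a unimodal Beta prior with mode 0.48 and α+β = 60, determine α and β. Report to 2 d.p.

α = 28.84, β = 31.16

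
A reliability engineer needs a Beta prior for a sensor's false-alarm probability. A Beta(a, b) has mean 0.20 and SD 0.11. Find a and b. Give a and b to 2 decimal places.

a = 2.44, b = 9.78

First σ² = 0.0121. Setting a = μn, b = (1−μ)n with n = a+b,
μ(1−μ)/(n+1) = 0.0121 ⇒ n+1 = 0.1600/0.0121 = 13.2231 ⇒ n = 12.2231.
Hence a = 0.20×12.2231 = 2.44, b = 0.80×12.2231 = 9.78.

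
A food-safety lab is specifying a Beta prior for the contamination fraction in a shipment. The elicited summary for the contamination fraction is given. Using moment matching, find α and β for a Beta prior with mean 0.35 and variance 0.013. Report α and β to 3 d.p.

By moment matching, α+β = μ(1−μ)/σ² − 1 = (0.35·0.65)/0.013 − 1 = 17.5000 − 1 = 16.5000.
Since α/(α+β) = μ, α = 0.35·16.5000 = 5.775 and β = 0.65·16.5000 = 10.725.

α = 5.775, β = 10.725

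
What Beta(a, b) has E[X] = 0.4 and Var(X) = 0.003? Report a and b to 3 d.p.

Let s = a+b. The Beta variance is μ(1−μ)/(s+1).
So s+1 = μ(1−μ)/σ² = (0.4×0.6)/0.003 = 0.24/0.003 = 80.0000, giving s = 79.0000.
Then a = μs = 0.4×79.0000 = 31.600 and b = (1−μ)s = 0.6×79.0000 = 47.400.

a = 31.600, b = 47.400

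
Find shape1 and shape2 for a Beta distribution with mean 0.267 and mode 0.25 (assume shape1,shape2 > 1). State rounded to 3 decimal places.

shape1 = 7.853, shape2 = 21.559

With s = shape1+shape2: μ = shape1/s and mode = (shape1−1)/(s−2). Eliminating shape1 = μs,
μs − 1 = m(s−2) ⇒ s(μ−m) = 1−2m ⇒ s = 0.50/0.017 = 29.4118.
So shape1 = μs = 7.853, shape2 = (1−μ)s = 21.559.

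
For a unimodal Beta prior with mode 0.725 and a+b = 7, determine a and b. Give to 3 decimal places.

Since the density peak of Beta(a,b) is at (a−1)/(a+b−2),
a = 1 + 0.725(7−2) = 4.625 and b = 7 − 4.625 = 2.375.

a = 4.625, b = 2.375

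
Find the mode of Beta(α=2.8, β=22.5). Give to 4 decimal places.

0.0773

With α,β > 1, mode = (α−1)/(α+β−2) = 1.8/23.3 = 0.0773.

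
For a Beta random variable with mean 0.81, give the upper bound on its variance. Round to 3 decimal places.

For fixed mean μ the Beta variance is μ(1−μ)/(α+β+1), increasing as α+β decreases.
Its least upper bound (not attained) is μ(1−μ) = 0.81·0.19 = 0.154.

0.154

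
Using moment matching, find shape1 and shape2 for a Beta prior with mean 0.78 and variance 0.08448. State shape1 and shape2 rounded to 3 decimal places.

shape1 = 0.804, shape2 = 0.227

Write ν = shape1+shape2; then shape1 = μν and Var = μ(1−μ)/(ν+1).
ν = μ(1−μ)/Var − 1 = 0.1716/0.08448 − 1 = 1.0312.
shape1 = 0.78·1.0312 = 0.804, shape2 = 0.22·1.0312 = 0.227.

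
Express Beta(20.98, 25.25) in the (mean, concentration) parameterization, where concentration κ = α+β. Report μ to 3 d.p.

μ = 0.454, κ = 46.23

κ = α+β = 20.98+25.25 = 46.23; μ = α/κ = 20.98/46.23 = 0.454.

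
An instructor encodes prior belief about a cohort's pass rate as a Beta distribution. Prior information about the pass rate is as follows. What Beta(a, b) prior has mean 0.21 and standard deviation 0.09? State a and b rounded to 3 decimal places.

a = 4.091, b = 15.390

First σ² = 0.0081. Setting a = μn, b = (1−μ)n with n = a+b,
μ(1−μ)/(n+1) = 0.0081 ⇒ n+1 = 0.1659/0.0081 = 20.4815 ⇒ n = 19.4815.
Hence a = 0.21×19.4815 = 4.091, b = 0.79×19.4815 = 15.390.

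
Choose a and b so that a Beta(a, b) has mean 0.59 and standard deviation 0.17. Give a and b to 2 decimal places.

σ² = 0.17² = 0.0289.
With s = a+b, Var = μ(1−μ)/(s+1), so s+1 = (0.59×0.41)/0.0289 = 8.3702 and s = 7.3702.
a = μs = 4.35, b = (1−μ)s = 3.02.

a = 4.35, b = 3.02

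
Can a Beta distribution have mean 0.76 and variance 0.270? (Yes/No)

For any Beta, Var(X) < E[X]·(1−E[X]).
Here μ(1−μ) = 0.76×0.24 = 0.1824, and 0.270 ≥ 0.1824.

No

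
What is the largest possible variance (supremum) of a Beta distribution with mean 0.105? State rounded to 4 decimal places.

For fixed mean μ the Beta variance is μ(1−μ)/(α+β+1), increasing as α+β decreases.
Its least upper bound (not attained) is μ(1−μ) = 0.105·0.895 = 0.0940.

0.0940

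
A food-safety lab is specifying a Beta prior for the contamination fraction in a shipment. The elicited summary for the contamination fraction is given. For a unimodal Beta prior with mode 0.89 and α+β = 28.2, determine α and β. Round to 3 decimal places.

α = 24.318, β = 3.882

Since the density peak of Beta(α,β) is at (α−1)/(α+β−2),
α = 1 + 0.89(28.2−2) = 24.318 and β = 28.2 − 24.318 = 3.882.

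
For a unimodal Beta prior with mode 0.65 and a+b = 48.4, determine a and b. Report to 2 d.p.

a = 31.16, b = 17.24

Since the density peak of Beta(a,b) is at (a−1)/(a+b−2),
a = 1 + 0.65(48.4−2) = 31.16 and b = 48.4 − 31.16 = 17.24.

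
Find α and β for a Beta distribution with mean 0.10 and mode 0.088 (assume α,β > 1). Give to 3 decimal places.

α = 6.867, β = 61.800

Let s = α+β. Mean gives α = μs = 0.10s; mode gives (α−1)/(s−2) = 0.088.
Substituting: 0.10s − 1 = 0.088(s−2) = 0.088s − 0.176, so 0.012s = 0.824 and s = 68.6667.
Then α = 0.10×68.6667 = 6.867 and β = s−α = 61.800.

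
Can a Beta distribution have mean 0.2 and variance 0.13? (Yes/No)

Yes

The Beta variance bound is σ² < μ(1−μ).
Here μ(1−μ) = 0.2×0.8 = 0.16, and 0.13 < 0.16.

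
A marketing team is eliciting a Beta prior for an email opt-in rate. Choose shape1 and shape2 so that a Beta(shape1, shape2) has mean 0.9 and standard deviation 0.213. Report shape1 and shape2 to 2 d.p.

shape1 = 0.89, shape2 = 0.10

Variance = 0.213² = 0.045369. The moment-matching identity shape1+shape2 = μ(1−μ)/Var − 1 gives
shape1+shape2 = 0.09/0.045369 − 1 = 0.9837, so shape1 = μ·0.9837 = 0.89 and shape2 = (1−μ)·0.9837 = 0.10.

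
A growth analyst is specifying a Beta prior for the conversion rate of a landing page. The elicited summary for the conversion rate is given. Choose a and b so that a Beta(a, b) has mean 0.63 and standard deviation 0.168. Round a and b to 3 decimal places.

First σ² = 0.028224. Setting a = μn, b = (1−μ)n with n = a+b,
μ(1−μ)/(n+1) = 0.028224 ⇒ n+1 = 0.2331/0.028224 = 8.2589 ⇒ n = 7.2589.
Hence a = 0.63×7.2589 = 4.573, b = 0.37×7.2589 = 2.686.

a = 4.573, b = 2.686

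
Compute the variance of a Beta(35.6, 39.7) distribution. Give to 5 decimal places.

0.00327

α+β = 75.3 and αβ = 1413.32, so Var = αβ/[(α+β)²(α+β+1)] = 1413.32/432627.867 = 0.00327.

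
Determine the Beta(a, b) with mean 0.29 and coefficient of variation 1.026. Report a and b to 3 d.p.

a = 0.384, b = 0.941

σ = CV·μ = 1.026×0.29 = 0.29754, so σ² = 0.088530.
s+1 = μ(1−μ)/σ² = 0.2059/0.088530 = 2.3258, so s = a+b = 1.3258.
a = μs = 0.384, b = (1−μ)s = 0.941.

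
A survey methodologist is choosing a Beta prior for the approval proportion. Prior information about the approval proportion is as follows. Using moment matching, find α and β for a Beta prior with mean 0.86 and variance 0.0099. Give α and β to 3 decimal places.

α = 9.599, β = 1.563

By moment matching, α+β = μ(1−μ)/σ² − 1 = (0.86·0.14)/0.0099 − 1 = 12.1616 − 1 = 11.1616.
Since α/(α+β) = μ, α = 0.86·11.1616 = 9.599 and β = 0.14·11.1616 = 1.563.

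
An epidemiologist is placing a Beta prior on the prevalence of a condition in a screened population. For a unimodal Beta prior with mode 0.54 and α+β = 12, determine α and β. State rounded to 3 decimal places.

α = 6.400, β = 5.600

For α,β>1 the mode is (α−1)/(α+β−2), so α = mode·(κ−2)+1 = 0.54×10+1 = 6.400.
And β = (1−mode)·(κ−2)+1 = 0.46×10+1 = 5.600.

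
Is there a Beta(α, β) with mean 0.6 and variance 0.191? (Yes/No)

Yes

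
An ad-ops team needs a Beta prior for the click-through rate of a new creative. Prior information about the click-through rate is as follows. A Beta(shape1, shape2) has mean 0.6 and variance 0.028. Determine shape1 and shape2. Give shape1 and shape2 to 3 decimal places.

Let s = shape1+shape2. The Beta variance is μ(1−μ)/(s+1).
So s+1 = μ(1−μ)/σ² = (0.6×0.4)/0.028 = 0.24/0.028 = 8.5714, giving s = 7.5714.
Then shape1 = μs = 0.6×7.5714 = 4.543 and shape2 = (1−μ)s = 0.4×7.5714 = 3.029.

shape1 = 4.543, shape2 = 3.029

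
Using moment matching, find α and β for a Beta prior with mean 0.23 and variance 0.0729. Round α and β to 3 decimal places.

Write ν = α+β; then α = μν and Var = μ(1−μ)/(ν+1).
ν = μ(1−μ)/Var − 1 = 0.1771/0.0729 − 1 = 1.4294.
α = 0.23·1.4294 = 0.329, β = 0.77·1.4294 = 1.101.

α = 0.329, β = 1.101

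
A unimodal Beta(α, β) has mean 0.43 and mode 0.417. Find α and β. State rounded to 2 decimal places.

With s = α+β: μ = α/s and mode = (α−1)/(s−2). Eliminating α = μs,
μs − 1 = m(s−2) ⇒ s(μ−m) = 1−2m ⇒ s = 0.166/0.013 = 12.7692.
So α = μs = 5.49, β = (1−μ)s = 7.28.

α = 5.49, β = 7.28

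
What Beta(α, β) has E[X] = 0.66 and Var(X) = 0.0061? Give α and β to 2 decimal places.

By moment matching, α+β = μ(1−μ)/σ² − 1 = (0.66·0.34)/0.0061 − 1 = 36.7869 − 1 = 35.7869.
Since α/(α+β) = μ, α = 0.66·35.7869 = 23.62 and β = 0.34·35.7869 = 12.17.

α = 23.62, β = 12.17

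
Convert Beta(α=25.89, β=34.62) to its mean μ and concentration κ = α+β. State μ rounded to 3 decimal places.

μ = 0.428, κ = 60.51

κ = α+β = 25.89+34.62 = 60.51; μ = α/κ = 25.89/60.51 = 0.428.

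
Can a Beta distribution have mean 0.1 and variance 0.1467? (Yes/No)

A Beta with mean μ has variance μ(1−μ)/(α+β+1) < μ(1−μ).
Here μ(1−μ) = 0.1×0.9 = 0.09, and 0.1467 ≥ 0.09.

No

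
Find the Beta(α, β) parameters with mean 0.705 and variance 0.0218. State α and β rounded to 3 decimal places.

α = 6.021, β = 2.519

By moment matching, α+β = μ(1−μ)/σ² − 1 = (0.705·0.295)/0.0218 − 1 = 9.5401 − 1 = 8.5401.
Since α/(α+β) = μ, α = 0.705·8.5401 = 6.021 and β = 0.295·8.5401 = 2.519.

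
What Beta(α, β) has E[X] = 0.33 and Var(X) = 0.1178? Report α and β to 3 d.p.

By moment matching, α+β = μ(1−μ)/σ² − 1 = (0.33·0.67)/0.1178 − 1 = 1.8769 − 1 = 0.8769.
Since α/(α+β) = μ, α = 0.33·0.8769 = 0.289 and β = 0.67·0.8769 = 0.588.

α = 0.289, β = 0.588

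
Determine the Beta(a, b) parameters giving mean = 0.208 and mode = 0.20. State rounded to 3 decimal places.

Let s = a+b. Mean gives a = μs = 0.208s; mode gives (a−1)/(s−2) = 0.20.
Substituting: 0.208s − 1 = 0.20(s−2) = 0.20s − 0.40, so 0.008s = 0.60 and s = 75.0000.
Then a = 0.208×75.0000 = 15.600 and b = s−a = 59.400.

a = 15.600, b = 59.400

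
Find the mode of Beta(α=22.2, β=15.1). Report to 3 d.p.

0.601

With α,β > 1, mode = (α−1)/(α+β−2) = 21.2/35.3 = 0.601.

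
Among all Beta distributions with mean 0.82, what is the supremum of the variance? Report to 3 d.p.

0.148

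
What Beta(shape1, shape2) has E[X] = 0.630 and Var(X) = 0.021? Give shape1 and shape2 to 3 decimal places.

shape1 = 6.363, shape2 = 3.737

Let s = shape1+shape2. The Beta variance is μ(1−μ)/(s+1).
So s+1 = μ(1−μ)/σ² = (0.630×0.370)/0.021 = 0.233100/0.021 = 11.1000, giving s = 10.1000.
Then shape1 = μs = 0.630×10.1000 = 6.363 and shape2 = (1−μ)s = 0.370×10.1000 = 3.737.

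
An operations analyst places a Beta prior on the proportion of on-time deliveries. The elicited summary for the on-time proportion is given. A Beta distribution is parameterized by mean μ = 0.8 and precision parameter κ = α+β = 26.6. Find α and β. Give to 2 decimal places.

α = 21.28, β = 5.32

α = μκ = 0.8×26.6 = 21.28 and β = (1−μ)κ = 0.2×26.6 = 5.32.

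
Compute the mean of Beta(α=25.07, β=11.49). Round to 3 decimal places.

0.686

The Beta mean is α/(α+β) = 25.07/(25.07+11.49) = 0.686.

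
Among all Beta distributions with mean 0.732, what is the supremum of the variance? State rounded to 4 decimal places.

0.1962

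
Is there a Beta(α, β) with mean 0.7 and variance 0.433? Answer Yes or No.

No

A Beta with mean μ has variance μ(1−μ)/(α+β+1) < μ(1−μ).
Here μ(1−μ) = 0.7×0.3 = 0.21, and 0.433 ≥ 0.21.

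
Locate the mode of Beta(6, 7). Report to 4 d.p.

0.4545

With α,β > 1, mode = (α−1)/(α+β−2) = 5/11 = 0.4545.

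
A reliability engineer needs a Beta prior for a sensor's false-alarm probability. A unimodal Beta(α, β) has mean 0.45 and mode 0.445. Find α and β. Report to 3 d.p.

α = 9.900, β = 12.100

With s = α+β: μ = α/s and mode = (α−1)/(s−2). Eliminating α = μs,
μs − 1 = m(s−2) ⇒ s(μ−m) = 1−2m ⇒ s = 0.110/0.005 = 22.0000.
So α = μs = 9.900, β = (1−μ)s = 12.100.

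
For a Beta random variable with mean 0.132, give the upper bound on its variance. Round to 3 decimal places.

0.115

For fixed mean μ the Beta variance is μ(1−μ)/(α+β+1), increasing as α+β decreases.
Its least upper bound (not attained) is μ(1−μ) = 0.132·0.868 = 0.115.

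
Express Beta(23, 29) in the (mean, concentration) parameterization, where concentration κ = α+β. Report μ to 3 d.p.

μ = 0.442, κ = 52

κ = α+β = 23+29 = 52; μ = α/κ = 23/52 = 0.442.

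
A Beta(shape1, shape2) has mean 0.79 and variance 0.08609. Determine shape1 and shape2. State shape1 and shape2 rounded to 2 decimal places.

shape1 = 0.73, shape2 = 0.19

Write ν = shape1+shape2; then shape1 = μν and Var = μ(1−μ)/(ν+1).
ν = μ(1−μ)/Var − 1 = 0.1659/0.08609 − 1 = 0.9271.
shape1 = 0.79·0.9271 = 0.73, shape2 = 0.21·0.9271 = 0.19.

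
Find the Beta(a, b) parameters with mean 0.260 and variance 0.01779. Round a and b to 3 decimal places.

Write ν = a+b; then a = μν and Var = μ(1−μ)/(ν+1).
ν = μ(1−μ)/Var − 1 = 0.192400/0.01779 − 1 = 9.8151.
a = 0.260·9.8151 = 2.552, b = 0.740·9.8151 = 7.263.

a = 2.552, b = 7.263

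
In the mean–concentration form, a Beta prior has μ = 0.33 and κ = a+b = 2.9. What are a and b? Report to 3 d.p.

a = 0.957, b = 1.943

Split κ in proportion μ : (1−μ): a = 0.33·2.9 = 0.957, b = 2.9 − 0.957 = 1.943.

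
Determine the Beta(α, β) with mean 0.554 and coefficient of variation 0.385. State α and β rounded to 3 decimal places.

α = 2.455, β = 1.976

Var = (CV·μ)² = (0.385×0.554)² = 0.045493.
α+β = μ(1−μ)/Var − 1 = 0.247084/0.045493 − 1 = 4.4313.
Thus α = 0.554·4.4313 = 2.455 and β = 0.446·4.4313 = 1.976.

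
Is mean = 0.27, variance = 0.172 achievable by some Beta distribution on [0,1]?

For any Beta, Var(X) < E[X]·(1−E[X]).
Here μ(1−μ) = 0.27×0.73 = 0.1971, and 0.172 < 0.1971.

Yes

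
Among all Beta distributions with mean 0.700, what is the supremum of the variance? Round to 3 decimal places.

For fixed mean μ the Beta variance is μ(1−μ)/(α+β+1), increasing as α+β decreases.
Its least upper bound (not attained) is μ(1−μ) = 0.700·0.300 = 0.210.

0.210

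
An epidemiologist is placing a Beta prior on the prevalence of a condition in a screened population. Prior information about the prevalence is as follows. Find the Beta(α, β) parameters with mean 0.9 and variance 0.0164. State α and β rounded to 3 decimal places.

α = 4.039, β = 0.449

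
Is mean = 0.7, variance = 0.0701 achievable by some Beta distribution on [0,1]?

Yes

For any Beta, Var(X) < E[X]·(1−E[X]).
Here μ(1−μ) = 0.7×0.3 = 0.21, and 0.0701 < 0.21.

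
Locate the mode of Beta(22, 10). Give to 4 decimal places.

0.7000

The density x^(α−1)(1−x)^(β−1) is maximised at (α−1)/(α+β−2) = 21/30 = 0.7000.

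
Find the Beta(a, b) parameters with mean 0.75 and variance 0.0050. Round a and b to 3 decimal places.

By moment matching, a+b = μ(1−μ)/σ² − 1 = (0.75·0.25)/0.0050 − 1 = 37.5000 − 1 = 36.5000.
Since a/(a+b) = μ, a = 0.75·36.5000 = 27.375 and b = 0.25·36.5000 = 9.125.

a = 27.375, b = 9.125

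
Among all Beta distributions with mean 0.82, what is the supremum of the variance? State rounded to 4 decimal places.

0.1476

For fixed mean μ the Beta variance is μ(1−μ)/(α+β+1), increasing as α+β decreases.
Its least upper bound (not attained) is μ(1−μ) = 0.82·0.18 = 0.1476.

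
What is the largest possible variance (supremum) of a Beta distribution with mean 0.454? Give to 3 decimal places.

Var = μ(1−μ)/(α+β+1), which approaches μ(1−μ) as α+β → 0.
So the supremum is μ(1−μ) = 0.454×0.546 = 0.248.

0.248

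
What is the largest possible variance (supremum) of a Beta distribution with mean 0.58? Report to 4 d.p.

For fixed mean μ the Beta variance is μ(1−μ)/(α+β+1), increasing as α+β decreases.
Its least upper bound (not attained) is μ(1−μ) = 0.58·0.42 = 0.2436.

0.2436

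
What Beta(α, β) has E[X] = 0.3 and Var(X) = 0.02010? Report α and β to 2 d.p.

α = 2.83, β = 6.61

Write ν = α+β; then α = μν and Var = μ(1−μ)/(ν+1).
ν = μ(1−μ)/Var − 1 = 0.21/0.02010 − 1 = 9.4478.
α = 0.3·9.4478 = 2.83, β = 0.7·9.4478 = 6.61.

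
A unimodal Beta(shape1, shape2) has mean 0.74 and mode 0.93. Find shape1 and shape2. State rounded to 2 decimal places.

shape1 = 3.35, shape2 = 1.18

Let s = shape1+shape2. Mean gives shape1 = μs = 0.74s; mode gives (shape1−1)/(s−2) = 0.93.
Substituting: 0.74s − 1 = 0.93(s−2) = 0.93s − 1.86, so -0.19s = -0.86 and s = 4.5263.
Then shape1 = 0.74×4.5263 = 3.35 and shape2 = s−shape1 = 1.18.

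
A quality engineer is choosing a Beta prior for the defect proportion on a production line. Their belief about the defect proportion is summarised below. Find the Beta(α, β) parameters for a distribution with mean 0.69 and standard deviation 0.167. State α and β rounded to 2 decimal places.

σ² = 0.167² = 0.027889.
With s = α+β, Var = μ(1−μ)/(s+1), so s+1 = (0.69×0.31)/0.027889 = 7.6697 and s = 6.6697.
α = μs = 4.60, β = (1−μ)s = 2.07.

α = 4.60, β = 2.07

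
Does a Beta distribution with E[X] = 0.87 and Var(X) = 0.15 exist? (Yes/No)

No

For any Beta, Var(X) < E[X]·(1−E[X]).
Here μ(1−μ) = 0.87×0.13 = 0.1131, and 0.15 ≥ 0.1131.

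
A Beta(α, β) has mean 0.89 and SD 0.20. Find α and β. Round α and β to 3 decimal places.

α = 1.288, β = 0.159

First σ² = 0.0400. Setting α = μn, β = (1−μ)n with n = α+β,
μ(1−μ)/(n+1) = 0.0400 ⇒ n+1 = 0.0979/0.0400 = 2.4475 ⇒ n = 1.4475.
Hence α = 0.89×1.4475 = 1.288, β = 0.11×1.4475 = 0.159.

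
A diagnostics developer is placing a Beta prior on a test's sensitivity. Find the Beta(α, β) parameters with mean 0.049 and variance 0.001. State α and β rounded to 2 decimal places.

α = 2.23, β = 43.36

Write ν = α+β; then α = μν and Var = μ(1−μ)/(ν+1).
ν = μ(1−μ)/Var − 1 = 0.046599/0.001 − 1 = 45.5990.
α = 0.049·45.5990 = 2.23, β = 0.951·45.5990 = 43.36.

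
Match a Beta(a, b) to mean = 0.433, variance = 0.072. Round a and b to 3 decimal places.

a = 1.043, b = 1.366

By moment matching, a+b = μ(1−μ)/σ² − 1 = (0.433·0.567)/0.072 − 1 = 3.4099 − 1 = 2.4099.
Since a/(a+b) = μ, a = 0.433·2.4099 = 1.043 and b = 0.567·2.4099 = 1.366.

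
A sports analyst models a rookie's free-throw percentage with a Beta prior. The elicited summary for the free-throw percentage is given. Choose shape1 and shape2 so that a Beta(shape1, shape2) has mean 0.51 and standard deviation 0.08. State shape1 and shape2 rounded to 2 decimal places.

shape1 = 19.40, shape2 = 18.64

σ² = 0.08² = 0.0064.
With s = shape1+shape2, Var = μ(1−μ)/(s+1), so s+1 = (0.51×0.49)/0.0064 = 39.0469 and s = 38.0469.
shape1 = μs = 19.40, shape2 = (1−μ)s = 18.64.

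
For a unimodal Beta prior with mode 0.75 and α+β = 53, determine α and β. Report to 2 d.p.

α = 39.25, β = 13.75

Since the density peak of Beta(α,β) is at (α−1)/(α+β−2),
α = 1 + 0.75(53−2) = 39.25 and β = 53 − 39.25 = 13.75.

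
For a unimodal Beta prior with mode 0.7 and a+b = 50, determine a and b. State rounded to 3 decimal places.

Mode = (a−1)/(κ−2) with κ = a+b, so a−1 = 0.7·48 = 33.600.
a = 34.600; b = κ − a = 15.400.

a = 34.600, b = 15.400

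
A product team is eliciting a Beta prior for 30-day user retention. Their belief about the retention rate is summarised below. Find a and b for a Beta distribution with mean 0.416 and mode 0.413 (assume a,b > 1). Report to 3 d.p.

With s = a+b: μ = a/s and mode = (a−1)/(s−2). Eliminating a = μs,
μs − 1 = m(s−2) ⇒ s(μ−m) = 1−2m ⇒ s = 0.174/0.003 = 58.0000.
So a = μs = 24.128, b = (1−μ)s = 33.872.

a = 24.128, b = 33.872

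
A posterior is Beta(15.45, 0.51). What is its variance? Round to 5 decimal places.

0.00182

μ = 15.45/15.96 = 0.968045; Var = μ(1−μ)/(α+β+1) = 0.0309338/16.96 = 0.00182.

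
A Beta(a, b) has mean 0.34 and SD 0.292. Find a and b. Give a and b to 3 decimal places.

a = 0.555, b = 1.077

σ² = 0.292² = 0.085264.
With s = a+b, Var = μ(1−μ)/(s+1), so s+1 = (0.34×0.66)/0.085264 = 2.6318 and s = 1.6318.
a = μs = 0.555, b = (1−μ)s = 1.077.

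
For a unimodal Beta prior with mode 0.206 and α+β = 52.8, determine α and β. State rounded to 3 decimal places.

α = 11.465, β = 41.335

For α,β>1 the mode is (α−1)/(α+β−2), so α = mode·(κ−2)+1 = 0.206×50.8+1 = 11.465.
And β = (1−mode)·(κ−2)+1 = 0.794×50.8+1 = 41.335.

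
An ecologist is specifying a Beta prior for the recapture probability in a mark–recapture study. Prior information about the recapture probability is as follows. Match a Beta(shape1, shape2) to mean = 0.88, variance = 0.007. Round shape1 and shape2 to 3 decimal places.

Let s = shape1+shape2. The Beta variance is μ(1−μ)/(s+1).
So s+1 = μ(1−μ)/σ² = (0.88×0.12)/0.007 = 0.1056/0.007 = 15.0857, giving s = 14.0857.
Then shape1 = μs = 0.88×14.0857 = 12.395 and shape2 = (1−μ)s = 0.12×14.0857 = 1.690.

shape1 = 12.395, shape2 = 1.690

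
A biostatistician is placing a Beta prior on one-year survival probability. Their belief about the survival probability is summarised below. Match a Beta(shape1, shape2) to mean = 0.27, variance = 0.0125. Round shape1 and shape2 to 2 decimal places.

Write ν = shape1+shape2; then shape1 = μν and Var = μ(1−μ)/(ν+1).
ν = μ(1−μ)/Var − 1 = 0.1971/0.0125 − 1 = 14.7680.
shape1 = 0.27·14.7680 = 3.99, shape2 = 0.73·14.7680 = 10.78.

shape1 = 3.99, shape2 = 10.78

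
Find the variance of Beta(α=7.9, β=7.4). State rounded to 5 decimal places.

0.01532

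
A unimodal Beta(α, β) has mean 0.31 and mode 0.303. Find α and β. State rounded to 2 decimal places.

α = 17.45, β = 38.84

With s = α+β: μ = α/s and mode = (α−1)/(s−2). Eliminating α = μs,
μs − 1 = m(s−2) ⇒ s(μ−m) = 1−2m ⇒ s = 0.394/0.007 = 56.2857.
So α = μs = 17.45, β = (1−μ)s = 38.84.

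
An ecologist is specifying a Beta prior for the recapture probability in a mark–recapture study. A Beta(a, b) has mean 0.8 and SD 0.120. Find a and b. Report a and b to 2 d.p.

Variance = 0.120² = 0.014400. The moment-matching identity a+b = μ(1−μ)/Var − 1 gives
a+b = 0.16/0.014400 − 1 = 10.1111, so a = μ·10.1111 = 8.09 and b = (1−μ)·10.1111 = 2.02.

a = 8.09, b = 2.02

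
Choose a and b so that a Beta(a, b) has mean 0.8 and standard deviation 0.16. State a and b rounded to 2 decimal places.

σ² = 0.16² = 0.0256.
With s = a+b, Var = μ(1−μ)/(s+1), so s+1 = (0.8×0.2)/0.0256 = 6.2500 and s = 5.2500.
a = μs = 4.20, b = (1−μ)s = 1.05.

a = 4.20, b = 1.05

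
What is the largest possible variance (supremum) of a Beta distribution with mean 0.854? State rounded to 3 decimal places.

For fixed mean μ the Beta variance is μ(1−μ)/(α+β+1), increasing as α+β decreases.
Its least upper bound (not attained) is μ(1−μ) = 0.854·0.146 = 0.125.

0.125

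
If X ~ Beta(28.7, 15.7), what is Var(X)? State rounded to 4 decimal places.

α+β = 44.4 and αβ = 450.59, so Var = αβ/[(α+β)²(α+β+1)] = 450.59/89499.744 = 0.0050.

0.0050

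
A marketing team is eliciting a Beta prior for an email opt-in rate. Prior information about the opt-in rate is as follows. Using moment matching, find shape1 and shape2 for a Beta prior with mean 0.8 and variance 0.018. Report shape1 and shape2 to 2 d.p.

shape1 = 6.31, shape2 = 1.58

By moment matching, shape1+shape2 = μ(1−μ)/σ² − 1 = (0.8·0.2)/0.018 − 1 = 8.8889 − 1 = 7.8889.
Since shape1/(shape1+shape2) = μ, shape1 = 0.8·7.8889 = 6.31 and shape2 = 0.2·7.8889 = 1.58.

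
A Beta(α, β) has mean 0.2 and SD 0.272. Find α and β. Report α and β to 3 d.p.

First σ² = 0.073984. Setting α = μn, β = (1−μ)n with n = α+β,
μ(1−μ)/(n+1) = 0.073984 ⇒ n+1 = 0.16/0.073984 = 2.1626 ⇒ n = 1.1626.
Hence α = 0.2×1.1626 = 0.233, β = 0.8×1.1626 = 0.930.

α = 0.233, β = 0.930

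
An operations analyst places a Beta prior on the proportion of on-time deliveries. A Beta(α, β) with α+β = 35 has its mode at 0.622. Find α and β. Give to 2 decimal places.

α = 21.53, β = 13.47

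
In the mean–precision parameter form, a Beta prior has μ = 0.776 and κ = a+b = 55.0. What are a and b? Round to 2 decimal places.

a = 42.68, b = 12.32

a = μκ = 0.776×55.0 = 42.68 and b = (1−μ)κ = 0.224×55.0 = 12.32.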